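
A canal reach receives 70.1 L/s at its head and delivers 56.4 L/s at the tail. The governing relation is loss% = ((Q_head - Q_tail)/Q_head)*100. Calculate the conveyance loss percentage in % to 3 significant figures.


loss = ((70.1 - 56.4)/70.1)*100 = 19.5 %
Therefore the conveyance loss percentage = 19.5 %.


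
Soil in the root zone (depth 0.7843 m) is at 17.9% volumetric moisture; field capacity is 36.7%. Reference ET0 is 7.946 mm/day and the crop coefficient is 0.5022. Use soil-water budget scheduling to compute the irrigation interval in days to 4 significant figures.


Approach: apply soil-water budget scheduling, SMD = (FC-theta)/100*depth*1000; ETc = ET0*Kc; interval = SMD/ETc.
Step 1 — soil moisture deficit:
  SMD = (36.7 - 17.9)/100 * 0.7843 * 1000 = 147.448 mm
Step 2 — daily crop ET (ETc = ET0*Kc):
  ETc = 7.946 * 0.5022 = 3.99048 mm/day
Step 3 — irrigation interval (SMD/ETc):
  interval = 147.448 / 3.99048 = 36.95 days
Therefore the irrigation interval = 36.95 days.


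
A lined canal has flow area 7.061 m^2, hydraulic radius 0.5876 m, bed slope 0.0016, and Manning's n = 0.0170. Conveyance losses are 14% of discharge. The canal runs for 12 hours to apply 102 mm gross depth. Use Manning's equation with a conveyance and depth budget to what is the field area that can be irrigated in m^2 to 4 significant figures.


Approach: apply Manning's equation with a conveyance and depth budget, Q = (1/n)*A*R^(2/3)*S^(1/2); Q_field = Q*(1-loss); Area = Q_field*t/(d/1000).
Step 1 — canal discharge (Manning's equation):
  Q = (1/0.0170) * 7.061 * 0.5876^(2/3) * 0.0016^(1/2) = 11.6555 m^3/s
Step 2 — delivered flow: Q_field = 11.6555*(1 - 14/100) = 10.0238 m^3/s
Step 3 — volume delivered: V = 10.0238 * 12*3600 = 433026 m^3
Step 4 — area served: A = V / (depth/1000) = 433026 / 0.102 = 4245000 m^2
Therefore the field area that can be irrigated = 4245000 m^2.


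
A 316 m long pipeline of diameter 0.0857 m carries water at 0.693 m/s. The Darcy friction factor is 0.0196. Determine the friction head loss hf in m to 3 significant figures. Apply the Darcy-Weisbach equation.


Approach: apply the Darcy-Weisbach equation, hf = f*(L/D)*(v^2/(2g)).
hf = 0.0196 * (316/0.0857) * (0.693^2 / (2*9.81))
hf = 1.77 m
Therefore the friction head loss hf = 1.77 m.


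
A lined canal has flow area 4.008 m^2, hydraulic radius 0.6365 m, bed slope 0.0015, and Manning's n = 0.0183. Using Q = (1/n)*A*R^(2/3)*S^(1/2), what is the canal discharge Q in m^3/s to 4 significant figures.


Q = (1/0.0183) * 4.008 * 0.6365^(2/3) * 0.0015^(1/2) = 6.277 m^3/s
Therefore the canal discharge Q = 6.277 m^3/s.


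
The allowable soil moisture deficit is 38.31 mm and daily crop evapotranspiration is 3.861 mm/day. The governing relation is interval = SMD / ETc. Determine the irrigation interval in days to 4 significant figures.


interval = 38.31 / 3.861 = 9.922 days
Therefore the irrigation interval = 9.922 days.


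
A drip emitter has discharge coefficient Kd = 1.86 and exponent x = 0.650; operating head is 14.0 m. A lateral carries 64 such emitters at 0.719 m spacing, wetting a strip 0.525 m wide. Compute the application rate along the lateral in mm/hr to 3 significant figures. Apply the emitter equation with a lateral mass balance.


Approach: apply the emitter equation with a lateral mass balance, q = Kd*h^x; Q = n*q; rate = Q/(n*spacing*width).
Step 1 — single emitter flow (q = Kd*h^x):
  q = 1.86 * 14.0^0.650 = 10.339 L/hr
Step 2 — total lateral flow: Q = 64 * 10.339 = 661.72 L/hr
Step 3 — wetted area: A = 64 * 0.719 * 0.525 = 24.158 m^2
Step 4 — application rate: Q/A = 661.72/24.158 = 27.4 mm/hr
Therefore the application rate along the lateral = 27.4 mm/hr.


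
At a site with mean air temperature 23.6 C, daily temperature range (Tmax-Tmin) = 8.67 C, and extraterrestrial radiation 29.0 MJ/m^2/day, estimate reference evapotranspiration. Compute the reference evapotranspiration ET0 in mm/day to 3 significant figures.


Approach: apply the Hargreaves-Samani method, ET0 = 0.0023*(Tmean+17.8)*sqrt(Tmax-Tmin)*0.408*Ra.
ET0 = 0.0023*(23.6+17.8)*sqrt(8.67)*0.408*29.0 = 3.32 mm/day
Therefore the reference evapotranspiration ET0 = 3.32 mm/day.


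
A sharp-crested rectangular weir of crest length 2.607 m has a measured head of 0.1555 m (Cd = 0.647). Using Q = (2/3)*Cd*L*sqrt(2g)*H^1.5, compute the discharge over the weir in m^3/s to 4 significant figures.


Q = (2/3)*0.647*2.607*sqrt(2*9.81)*0.1555^1.5 = 0.3054 m^3/s
Therefore the discharge over the weir = 0.3054 m^3/s.


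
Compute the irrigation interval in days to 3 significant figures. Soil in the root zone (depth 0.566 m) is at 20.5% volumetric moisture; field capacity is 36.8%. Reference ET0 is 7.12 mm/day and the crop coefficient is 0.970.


Approach: apply soil-water budget scheduling, SMD = (FC-theta)/100*depth*1000; ETc = ET0*Kc; interval = SMD/ETc.
Step 1 — soil moisture deficit:
  SMD = (36.8 - 20.5)/100 * 0.566 * 1000 = 92.258 mm
Step 2 — daily crop ET (ETc = ET0*Kc):
  ETc = 7.12 * 0.970 = 6.9064 mm/day
Step 3 — irrigation interval (SMD/ETc):
  interval = 92.258 / 6.9064 = 13.4 days
Therefore the irrigation interval = 13.4 days.


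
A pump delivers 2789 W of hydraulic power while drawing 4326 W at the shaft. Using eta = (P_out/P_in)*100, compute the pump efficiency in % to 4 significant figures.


eta = (2789 / 4326) * 100 = 64.47 %
Therefore the pump efficiency = 64.47 %.


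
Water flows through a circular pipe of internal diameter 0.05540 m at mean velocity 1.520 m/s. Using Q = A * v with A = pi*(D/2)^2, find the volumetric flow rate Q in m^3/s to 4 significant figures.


A = pi*(0.05540/2)^2 = 0.00241051 m^2
Q = 0.00241051 * 1.520 = 0.003664 m^3/s
Therefore the volumetric flow rate Q = 0.003664 m^3/s.


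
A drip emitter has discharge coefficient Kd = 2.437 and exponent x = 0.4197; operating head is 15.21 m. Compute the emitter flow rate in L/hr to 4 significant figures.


Approach: apply the emitter characteristic equation, q = Kd * h^x.
q = 2.437 * 15.21^0.4197 = 7.638 L/hr
Therefore the emitter flow rate = 7.638 L/hr.


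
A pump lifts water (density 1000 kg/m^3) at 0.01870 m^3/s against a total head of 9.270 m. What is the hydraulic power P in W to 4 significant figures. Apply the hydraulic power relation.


Approach: apply the hydraulic power relation, P = rho*g*Q*H.
P = 1000 * 9.81 * 0.01870 * 9.270 = 1701 W
Therefore the hydraulic power P = 1701 W.


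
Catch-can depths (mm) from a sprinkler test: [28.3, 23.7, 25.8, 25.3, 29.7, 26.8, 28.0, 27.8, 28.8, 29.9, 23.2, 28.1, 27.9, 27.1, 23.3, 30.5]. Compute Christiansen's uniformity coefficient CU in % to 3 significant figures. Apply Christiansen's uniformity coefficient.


Approach: apply Christiansen's uniformity coefficient, CU = (1 - mean_abs_deviation/mean)*100.
mean = 27.137 mm
mean |d_i - mean| = 1.8453 mm
CU = (1 - 1.8453/27.137)*100 = 93.2 %
Therefore Christiansen's uniformity coefficient CU = 93.2 %.


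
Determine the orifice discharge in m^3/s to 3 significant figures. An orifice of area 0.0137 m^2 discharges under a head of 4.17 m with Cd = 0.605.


Approach: apply the orifice equation, Q = Cd*A*sqrt(2*g*h).
Q = 0.605 * 0.0137 * sqrt(2*9.81*4.17) = 0.0750 m^3/s
Therefore the orifice discharge = 0.0750 m^3/s.


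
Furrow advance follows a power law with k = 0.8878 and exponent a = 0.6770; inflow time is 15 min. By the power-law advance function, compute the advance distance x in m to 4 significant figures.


Approach: apply the power-law advance function, x = k*t^a.
x = 0.8878 * 15^0.6770 = 5.553 m
Therefore the advance distance x = 5.553 m.


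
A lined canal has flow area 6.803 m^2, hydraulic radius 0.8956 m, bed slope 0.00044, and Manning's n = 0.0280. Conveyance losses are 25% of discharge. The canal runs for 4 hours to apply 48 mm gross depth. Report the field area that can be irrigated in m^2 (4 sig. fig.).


Approach: apply Manning's equation with a conveyance and depth budget, Q = (1/n)*A*R^(2/3)*S^(1/2); Q_field = Q*(1-loss); Area = Q_field*t/(d/1000).
Step 1 — canal discharge (Manning's equation):
  Q = (1/0.0280) * 6.803 * 0.8956^(2/3) * 0.00044^(1/2) = 4.73527 m^3/s
Step 2 — delivered flow: Q_field = 4.73527*(1 - 25/100) = 3.55145 m^3/s
Step 3 — volume delivered: V = 3.55145 * 4*3600 = 51140.9 m^3
Step 4 — area served: A = V / (depth/1000) = 51140.9 / 0.048 = 1065000 m^2
Therefore the field area that can be irrigated = 1065000 m^2.


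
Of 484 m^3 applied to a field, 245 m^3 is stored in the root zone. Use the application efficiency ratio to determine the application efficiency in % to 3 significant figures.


Approach: apply the application efficiency ratio, Ea = (stored/applied)*100.
Ea = (245/484)*100 = 50.6 %
Therefore the application efficiency = 50.6 %.


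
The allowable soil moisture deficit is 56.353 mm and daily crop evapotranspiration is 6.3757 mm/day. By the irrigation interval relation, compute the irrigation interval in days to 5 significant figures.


Approach: apply the irrigation interval relation, interval = SMD / ETc.
interval = 56.353 / 6.3757 = 8.8387 days
Therefore the irrigation interval = 8.8387 days.


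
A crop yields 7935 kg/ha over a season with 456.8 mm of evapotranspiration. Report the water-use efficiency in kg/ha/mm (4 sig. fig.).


Approach: apply the water-use efficiency ratio, WUE = yield/ET.
WUE = 7935 / 456.8 = 17.37 kg/ha/mm
Therefore the water-use efficiency = 17.37 kg/ha/mm.


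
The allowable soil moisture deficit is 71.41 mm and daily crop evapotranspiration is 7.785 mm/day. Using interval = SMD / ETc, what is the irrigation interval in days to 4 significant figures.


interval = 71.41 / 7.785 = 9.173 days
Therefore the irrigation interval = 9.173 days.


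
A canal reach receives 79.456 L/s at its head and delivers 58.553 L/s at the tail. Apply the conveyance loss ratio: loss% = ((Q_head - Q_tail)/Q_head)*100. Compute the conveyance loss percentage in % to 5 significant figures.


loss = ((79.456 - 58.553)/79.456)*100 = 26.308 %
Therefore the conveyance loss percentage = 26.308 %.


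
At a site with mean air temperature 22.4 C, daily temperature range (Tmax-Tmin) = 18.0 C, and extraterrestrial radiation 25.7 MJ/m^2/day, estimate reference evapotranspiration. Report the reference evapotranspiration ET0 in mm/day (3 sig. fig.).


Approach: apply the Hargreaves-Samani method, ET0 = 0.0023*(Tmean+17.8)*sqrt(Tmax-Tmin)*0.408*Ra.
ET0 = 0.0023*(22.4+17.8)*sqrt(18.0)*0.408*25.7 = 4.11 mm/day
Therefore the reference evapotranspiration ET0 = 4.11 mm/day.


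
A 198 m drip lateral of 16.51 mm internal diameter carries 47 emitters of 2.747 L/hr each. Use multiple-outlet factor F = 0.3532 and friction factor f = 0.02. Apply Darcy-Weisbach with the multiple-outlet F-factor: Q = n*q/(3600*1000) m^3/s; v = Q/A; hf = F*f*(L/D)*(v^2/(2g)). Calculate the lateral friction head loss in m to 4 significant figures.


Q = 47*2.747/(3600*1000) = 3.58636e-05 m^3/s
A = pi*(16.51e-3/2)^2 = 2.14084e-04 m^2, so v = Q/A = 0.167521 m/s
hf = 0.3532*0.02*(198/0.01651)*(0.167521^2/(2*9.81)) = 0.1212 m
Therefore the lateral friction head loss = 0.1212 m.


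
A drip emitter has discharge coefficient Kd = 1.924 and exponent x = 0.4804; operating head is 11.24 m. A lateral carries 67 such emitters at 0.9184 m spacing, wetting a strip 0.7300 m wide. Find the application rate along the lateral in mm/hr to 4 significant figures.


Approach: apply the emitter equation with a lateral mass balance, q = Kd*h^x; Q = n*q; rate = Q/(n*spacing*width).
Step 1 — single emitter flow (q = Kd*h^x):
  q = 1.924 * 11.24^0.4804 = 6.15167 L/hr
Step 2 — total lateral flow: Q = 67 * 6.15167 = 412.162 L/hr
Step 3 — wetted area: A = 67 * 0.9184 * 0.7300 = 44.9189 m^2
Step 4 — application rate: Q/A = 412.162/44.9189 = 9.176 mm/hr
Therefore the application rate along the lateral = 9.176 mm/hr.


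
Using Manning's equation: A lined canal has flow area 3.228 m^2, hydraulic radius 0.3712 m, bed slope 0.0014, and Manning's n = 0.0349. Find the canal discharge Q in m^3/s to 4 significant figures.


Approach: apply Manning's equation, Q = (1/n)*A*R^(2/3)*S^(1/2).
Q = (1/0.0349) * 3.228 * 0.3712^(2/3) * 0.0014^(1/2) = 1.787 m^3/s
Therefore the canal discharge Q = 1.787 m^3/s.


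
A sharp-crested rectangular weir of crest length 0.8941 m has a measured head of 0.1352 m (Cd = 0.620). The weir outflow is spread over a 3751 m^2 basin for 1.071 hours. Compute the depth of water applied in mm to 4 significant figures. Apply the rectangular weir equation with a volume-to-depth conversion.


Approach: apply the rectangular weir equation with a volume-to-depth conversion, Q = (2/3)*Cd*L*sqrt(2g)*H^1.5; d = Q*t/A * 1000.
Step 1 — weir discharge:
  Q = (2/3)*0.620*0.8941*sqrt(2*9.81)*0.1352^1.5 = 0.0813769 m^3/s
Step 2 — volume: V = 0.0813769 * 1.071*3600 = 313.757 m^3
Step 3 — depth: d = V/A * 1000 = 313.757/3751 * 1000 = 83.65 mm
Therefore the depth of water applied = 83.65 mm.


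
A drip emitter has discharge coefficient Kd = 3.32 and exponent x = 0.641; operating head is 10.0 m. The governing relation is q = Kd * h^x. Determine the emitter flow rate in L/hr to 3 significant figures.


q = 3.32 * 10.0^0.641 = 14.5 L/hr
Therefore the emitter flow rate = 14.5 L/hr.


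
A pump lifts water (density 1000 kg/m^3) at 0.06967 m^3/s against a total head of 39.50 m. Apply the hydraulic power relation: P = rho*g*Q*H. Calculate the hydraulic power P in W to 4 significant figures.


P = 1000 * 9.81 * 0.06967 * 39.50 = 27000 W
Therefore the hydraulic power P = 27000 W.


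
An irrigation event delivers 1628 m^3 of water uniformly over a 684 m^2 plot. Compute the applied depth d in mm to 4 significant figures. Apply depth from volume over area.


Approach: apply depth from volume over area, d = (V/A)*1000.
d = (1628 / 684) * 1000 = 2380 mm
Therefore the applied depth d = 2380 mm.


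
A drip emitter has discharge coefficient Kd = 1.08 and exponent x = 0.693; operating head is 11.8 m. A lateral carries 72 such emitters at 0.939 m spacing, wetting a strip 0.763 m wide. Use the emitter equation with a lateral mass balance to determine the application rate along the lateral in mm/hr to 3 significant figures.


Approach: apply the emitter equation with a lateral mass balance, q = Kd*h^x; Q = n*q; rate = Q/(n*spacing*width).
Step 1 — single emitter flow (q = Kd*h^x):
  q = 1.08 * 11.8^0.693 = 5.9736 L/hr
Step 2 — total lateral flow: Q = 72 * 5.9736 = 430.10 L/hr
Step 3 — wetted area: A = 72 * 0.939 * 0.763 = 51.585 m^2
Step 4 — application rate: Q/A = 430.10/51.585 = 8.34 mm/hr
Therefore the application rate along the lateral = 8.34 mm/hr.


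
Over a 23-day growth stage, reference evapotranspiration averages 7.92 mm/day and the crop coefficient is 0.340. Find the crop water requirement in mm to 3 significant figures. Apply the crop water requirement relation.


Approach: apply the crop water requirement relation, CWR = ET0 * Kc * days.
CWR = 7.92 * 0.340 * 23 = 61.9 mm
Therefore the crop water requirement = 61.9 mm.


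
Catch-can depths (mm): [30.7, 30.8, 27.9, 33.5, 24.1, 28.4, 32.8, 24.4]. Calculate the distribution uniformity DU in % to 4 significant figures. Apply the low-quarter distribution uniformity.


Approach: apply the low-quarter distribution uniformity, DU = (mean of lowest quarter of readings / overall mean)*100.
sorted lowest 2 of 8: [24.1, 24.4] -> mean = 24.2500 mm
overall mean = 29.0750 mm
DU = (24.2500/29.0750)*100 = 83.40 %
Therefore the distribution uniformity DU = 83.40 %.


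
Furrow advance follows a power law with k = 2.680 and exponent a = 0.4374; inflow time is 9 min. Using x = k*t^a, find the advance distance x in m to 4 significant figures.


x = 2.680 * 9^0.4374 = 7.007 m
Therefore the advance distance x = 7.007 m.


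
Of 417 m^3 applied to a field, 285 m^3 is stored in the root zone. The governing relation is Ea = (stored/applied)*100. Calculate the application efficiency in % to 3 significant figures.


Ea = (285/417)*100 = 68.3 %
Therefore the application efficiency = 68.3 %.


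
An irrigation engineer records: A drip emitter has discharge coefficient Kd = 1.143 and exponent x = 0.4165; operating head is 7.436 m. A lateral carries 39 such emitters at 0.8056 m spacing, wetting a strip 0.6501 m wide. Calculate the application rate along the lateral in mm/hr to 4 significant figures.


Approach: apply the emitter equation with a lateral mass balance, q = Kd*h^x; Q = n*q; rate = Q/(n*spacing*width).
Step 1 — single emitter flow (q = Kd*h^x):
  q = 1.143 * 7.436^0.4165 = 2.63608 L/hr
Step 2 — total lateral flow: Q = 39 * 2.63608 = 102.807 L/hr
Step 3 — wetted area: A = 39 * 0.8056 * 0.6501 = 20.4251 m^2
Step 4 — application rate: Q/A = 102.807/20.4251 = 5.033 mm/hr
Therefore the application rate along the lateral = 5.033 mm/hr.


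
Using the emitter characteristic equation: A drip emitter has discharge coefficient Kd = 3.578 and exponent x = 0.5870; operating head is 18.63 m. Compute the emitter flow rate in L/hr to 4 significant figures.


Approach: apply the emitter characteristic equation, q = Kd * h^x.
q = 3.578 * 18.63^0.5870 = 19.92 L/hr
Therefore the emitter flow rate = 19.92 L/hr.


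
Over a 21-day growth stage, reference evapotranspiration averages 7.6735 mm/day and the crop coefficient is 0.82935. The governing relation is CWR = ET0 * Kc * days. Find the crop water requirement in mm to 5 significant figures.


CWR = 7.6735 * 0.82935 * 21 = 133.64 mm
Therefore the crop water requirement = 133.64 mm.


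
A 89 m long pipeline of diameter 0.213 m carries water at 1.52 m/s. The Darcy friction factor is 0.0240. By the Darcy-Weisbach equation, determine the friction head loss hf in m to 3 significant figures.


Approach: apply the Darcy-Weisbach equation, hf = f*(L/D)*(v^2/(2g)).
hf = 0.0240 * (89/0.213) * (1.52^2 / (2*9.81))
hf = 1.18 m
Therefore the friction head loss hf = 1.18 m.


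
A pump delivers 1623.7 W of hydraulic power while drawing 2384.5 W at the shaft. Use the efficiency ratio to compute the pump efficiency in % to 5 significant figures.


Approach: apply the efficiency ratio, eta = (P_out/P_in)*100.
eta = (1623.7 / 2384.5) * 100 = 68.094 %
Therefore the pump efficiency = 68.094 %.


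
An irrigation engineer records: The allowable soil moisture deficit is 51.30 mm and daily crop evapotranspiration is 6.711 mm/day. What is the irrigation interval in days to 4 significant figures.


Approach: apply the irrigation interval relation, interval = SMD / ETc.
interval = 51.30 / 6.711 = 7.644 days
Therefore the irrigation interval = 7.644 days.


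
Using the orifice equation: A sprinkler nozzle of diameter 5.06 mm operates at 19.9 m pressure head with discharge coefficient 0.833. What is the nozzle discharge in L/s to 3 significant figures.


Approach: apply the orifice equation, Q = Cd*A*sqrt(2*g*h), A = pi*(d/2)^2.
A = pi*(5.06e-3/2)^2 = 2.0109e-05 m^2
Q = 0.833 * 2.0109e-05 * sqrt(2*9.81*19.9) * 1000 = 0.331 L/s
Therefore the nozzle discharge = 0.331 L/s.


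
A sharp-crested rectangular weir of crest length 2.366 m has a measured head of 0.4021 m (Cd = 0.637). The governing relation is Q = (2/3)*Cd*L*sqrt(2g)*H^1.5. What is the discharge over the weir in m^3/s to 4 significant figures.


Q = (2/3)*0.637*2.366*sqrt(2*9.81)*0.4021^1.5 = 1.135 m^3/s
Therefore the discharge over the weir = 1.135 m^3/s.


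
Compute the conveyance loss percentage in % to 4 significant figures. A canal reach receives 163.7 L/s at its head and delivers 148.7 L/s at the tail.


Approach: apply the conveyance loss ratio, loss% = ((Q_head - Q_tail)/Q_head)*100.
loss = ((163.7 - 148.7)/163.7)*100 = 9.163 %
Therefore the conveyance loss percentage = 9.163 %.


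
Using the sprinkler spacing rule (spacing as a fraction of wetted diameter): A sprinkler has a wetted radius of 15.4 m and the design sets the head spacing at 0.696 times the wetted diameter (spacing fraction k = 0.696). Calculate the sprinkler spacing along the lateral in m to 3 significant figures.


Approach: apply the sprinkler spacing rule (spacing as a fraction of wetted diameter), S = k*(2*R).
S = 0.696 * (2 * 15.4) = 21.4 m
Therefore the sprinkler spacing along the lateral = 21.4 m.


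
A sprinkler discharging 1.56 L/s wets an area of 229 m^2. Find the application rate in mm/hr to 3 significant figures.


Approach: apply the application rate relation, rate = (Q/A)*3600.
rate = (1.56 / 229) * 3600 = 24.5 mm/hr
Therefore the application rate = 24.5 mm/hr.


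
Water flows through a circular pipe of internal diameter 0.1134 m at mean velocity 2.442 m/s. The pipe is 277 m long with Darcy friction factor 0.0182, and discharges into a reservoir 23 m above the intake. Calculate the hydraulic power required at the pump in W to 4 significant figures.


Approach: apply continuity + Darcy-Weisbach + hydraulic power, Q = A*v; hf = f*(L/D)*(v^2/(2g)); H = static + hf; P = rho*g*Q*H.
Step 1 — flow rate (continuity, Q = A*v):
  A = pi*(0.1134/2)^2 = 0.0100999 m^2
  Q = 0.0100999 * 2.442 = 0.0246639 m^3/s
Step 2 — friction head loss (Darcy-Weisbach):
  hf = 0.0182 * (277/0.1134) * (2.442^2 / (2*9.81))
  hf = 13.5123 m
Step 3 — total head: H = 23 + 13.5123 = 36.5123 m
Step 4 — hydraulic power (P = rho*g*Q*H):
  P = 1000 * 9.81 * 0.0246639 * 36.5123 = 8834 W
Therefore the hydraulic power required at the pump = 8834 W.


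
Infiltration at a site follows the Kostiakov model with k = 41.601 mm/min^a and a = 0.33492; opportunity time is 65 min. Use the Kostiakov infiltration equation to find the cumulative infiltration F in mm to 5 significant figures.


Approach: apply the Kostiakov infiltration equation, F = k*t^a.
F = 41.601 * 65^0.33492 = 168.38 mm
Therefore the cumulative infiltration F = 168.38 mm.


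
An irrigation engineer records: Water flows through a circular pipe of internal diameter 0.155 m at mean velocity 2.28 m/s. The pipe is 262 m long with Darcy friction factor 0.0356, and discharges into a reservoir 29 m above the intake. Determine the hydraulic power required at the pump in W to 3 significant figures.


Approach: apply continuity + Darcy-Weisbach + hydraulic power, Q = A*v; hf = f*(L/D)*(v^2/(2g)); H = static + hf; P = rho*g*Q*H.
Step 1 — flow rate (continuity, Q = A*v):
  A = pi*(0.155/2)^2 = 0.018869 m^2
  Q = 0.018869 * 2.28 = 0.043022 m^3/s
Step 2 — friction head loss (Darcy-Weisbach):
  hf = 0.0356 * (262/0.155) * (2.28^2 / (2*9.81))
  hf = 15.944 m
Step 3 — total head: H = 29 + 15.944 = 44.944 m
Step 4 — hydraulic power (P = rho*g*Q*H):
  P = 1000 * 9.81 * 0.043022 * 44.944 = 19000 W
Therefore the hydraulic power required at the pump = 19000 W.


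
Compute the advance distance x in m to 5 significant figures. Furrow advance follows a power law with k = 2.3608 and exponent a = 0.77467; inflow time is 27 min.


Approach: apply the power-law advance function, x = k*t^a.
x = 2.3608 * 27^0.77467 = 30.331 m
Therefore the advance distance x = 30.331 m.


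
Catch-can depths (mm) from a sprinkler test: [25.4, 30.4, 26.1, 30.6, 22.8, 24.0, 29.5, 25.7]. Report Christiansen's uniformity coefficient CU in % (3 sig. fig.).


Approach: apply Christiansen's uniformity coefficient, CU = (1 - mean_abs_deviation/mean)*100.
mean = 26.812 mm
mean |d_i - mean| = 2.5156 mm
CU = (1 - 2.5156/26.812)*100 = 90.6 %
Therefore Christiansen's uniformity coefficient CU = 90.6 %.


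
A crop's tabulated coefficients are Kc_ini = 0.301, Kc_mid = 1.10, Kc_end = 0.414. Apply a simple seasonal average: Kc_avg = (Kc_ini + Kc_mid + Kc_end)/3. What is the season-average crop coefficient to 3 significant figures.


Kc_avg = (0.301 + 1.10 + 0.414)/3 = 0.605
Therefore the season-average crop coefficient = 0.605.


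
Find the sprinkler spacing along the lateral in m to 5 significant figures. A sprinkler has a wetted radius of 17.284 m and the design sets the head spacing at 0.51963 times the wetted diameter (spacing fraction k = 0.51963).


Approach: apply the sprinkler spacing rule (spacing as a fraction of wetted diameter), S = k*(2*R).
S = 0.51963 * (2 * 17.284) = 17.963 m
Therefore the sprinkler spacing along the lateral = 17.963 m.


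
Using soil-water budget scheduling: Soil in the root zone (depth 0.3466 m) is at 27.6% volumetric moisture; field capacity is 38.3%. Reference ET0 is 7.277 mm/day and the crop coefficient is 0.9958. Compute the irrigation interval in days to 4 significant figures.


Approach: apply soil-water budget scheduling, SMD = (FC-theta)/100*depth*1000; ETc = ET0*Kc; interval = SMD/ETc.
Step 1 — soil moisture deficit:
  SMD = (38.3 - 27.6)/100 * 0.3466 * 1000 = 37.0862 mm
Step 2 — daily crop ET (ETc = ET0*Kc):
  ETc = 7.277 * 0.9958 = 7.24644 mm/day
Step 3 — irrigation interval (SMD/ETc):
  interval = 37.0862 / 7.24644 = 5.118 days
Therefore the irrigation interval = 5.118 days.


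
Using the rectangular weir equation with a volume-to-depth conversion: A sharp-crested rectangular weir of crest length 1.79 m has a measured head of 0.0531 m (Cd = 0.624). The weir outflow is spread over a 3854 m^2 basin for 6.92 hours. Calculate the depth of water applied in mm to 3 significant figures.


Approach: apply the rectangular weir equation with a volume-to-depth conversion, Q = (2/3)*Cd*L*sqrt(2g)*H^1.5; d = Q*t/A * 1000.
Step 1 — weir discharge:
  Q = (2/3)*0.624*1.79*sqrt(2*9.81)*0.0531^1.5 = 0.040359 m^3/s
Step 2 — volume: V = 0.040359 * 6.92*3600 = 1005.4 m^3
Step 3 — depth: d = V/A * 1000 = 1005.4/3854 * 1000 = 261 mm
Therefore the depth of water applied = 261 mm.


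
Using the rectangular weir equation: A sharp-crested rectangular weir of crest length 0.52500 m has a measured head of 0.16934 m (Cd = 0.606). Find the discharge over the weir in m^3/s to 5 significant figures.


Approach: apply the rectangular weir equation, Q = (2/3)*Cd*L*sqrt(2g)*H^1.5.
Q = (2/3)*0.606*0.52500*sqrt(2*9.81)*0.16934^1.5 = 0.065468 m^3/s
Therefore the discharge over the weir = 0.065468 m^3/s.


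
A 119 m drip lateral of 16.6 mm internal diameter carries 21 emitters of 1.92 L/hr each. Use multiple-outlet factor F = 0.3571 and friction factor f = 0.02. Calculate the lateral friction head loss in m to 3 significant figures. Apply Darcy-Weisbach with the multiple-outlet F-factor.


Approach: apply Darcy-Weisbach with the multiple-outlet F-factor, Q = n*q/(3600*1000) m^3/s; v = Q/A; hf = F*f*(L/D)*(v^2/(2g)).
Q = 21*1.92/(3600*1000) = 1.1200e-05 m^3/s
A = pi*(16.6e-3/2)^2 = 2.1642e-04 m^2, so v = Q/A = 0.051750 m/s
hf = 0.3571*0.02*(119/0.0166)*(0.051750^2/(2*9.81)) = 0.00699 m
Therefore the lateral friction head loss = 0.00699 m.


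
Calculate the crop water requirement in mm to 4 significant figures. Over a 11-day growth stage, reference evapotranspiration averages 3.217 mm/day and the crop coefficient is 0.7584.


Approach: apply the crop water requirement relation, CWR = ET0 * Kc * days.
CWR = 3.217 * 0.7584 * 11 = 26.84 mm
Therefore the crop water requirement = 26.84 mm.


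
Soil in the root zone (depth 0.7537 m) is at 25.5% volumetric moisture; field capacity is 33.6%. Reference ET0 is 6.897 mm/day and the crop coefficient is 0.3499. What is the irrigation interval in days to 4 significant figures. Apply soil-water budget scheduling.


Approach: apply soil-water budget scheduling, SMD = (FC-theta)/100*depth*1000; ETc = ET0*Kc; interval = SMD/ETc.
Step 1 — soil moisture deficit:
  SMD = (33.6 - 25.5)/100 * 0.7537 * 1000 = 61.0497 mm
Step 2 — daily crop ET (ETc = ET0*Kc):
  ETc = 6.897 * 0.3499 = 2.41326 mm/day
Step 3 — irrigation interval (SMD/ETc):
  interval = 61.0497 / 2.41326 = 25.30 days
Therefore the irrigation interval = 25.30 days.


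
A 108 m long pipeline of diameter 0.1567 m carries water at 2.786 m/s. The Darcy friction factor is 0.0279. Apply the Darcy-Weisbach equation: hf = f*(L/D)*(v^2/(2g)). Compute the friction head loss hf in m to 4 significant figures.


hf = 0.0279 * (108/0.1567) * (2.786^2 / (2*9.81))
hf = 7.607 m
Therefore the friction head loss hf = 7.607 m.


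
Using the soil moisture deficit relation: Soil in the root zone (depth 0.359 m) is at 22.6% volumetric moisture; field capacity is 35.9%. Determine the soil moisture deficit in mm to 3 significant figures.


Approach: apply the soil moisture deficit relation, SMD = (FC - theta)/100 * depth * 1000.
SMD = (35.9 - 22.6)/100 * 0.359 * 1000 = 47.7 mm
Therefore the soil moisture deficit = 47.7 mm.


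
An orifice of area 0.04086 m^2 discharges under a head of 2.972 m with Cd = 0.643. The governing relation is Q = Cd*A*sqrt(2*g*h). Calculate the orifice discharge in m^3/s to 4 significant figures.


Q = 0.643 * 0.04086 * sqrt(2*9.81*2.972) = 0.2006 m^3/s
Therefore the orifice discharge = 0.2006 m^3/s.


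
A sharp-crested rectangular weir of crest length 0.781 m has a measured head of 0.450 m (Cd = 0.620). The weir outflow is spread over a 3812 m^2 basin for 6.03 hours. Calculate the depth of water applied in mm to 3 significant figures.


Approach: apply the rectangular weir equation with a volume-to-depth conversion, Q = (2/3)*Cd*L*sqrt(2g)*H^1.5; d = Q*t/A * 1000.
Step 1 — weir discharge:
  Q = (2/3)*0.620*0.781*sqrt(2*9.81)*0.450^1.5 = 0.43164 m^3/s
Step 2 — volume: V = 0.43164 * 6.03*3600 = 9370.0 m^3
Step 3 — depth: d = V/A * 1000 = 9370.0/3812 * 1000 = 2460 mm
Therefore the depth of water applied = 2460 mm.


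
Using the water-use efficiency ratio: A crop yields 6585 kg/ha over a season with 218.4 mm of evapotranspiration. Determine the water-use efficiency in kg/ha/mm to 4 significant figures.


Approach: apply the water-use efficiency ratio, WUE = yield/ET.
WUE = 6585 / 218.4 = 30.15 kg/ha/mm
Therefore the water-use efficiency = 30.15 kg/ha/mm.


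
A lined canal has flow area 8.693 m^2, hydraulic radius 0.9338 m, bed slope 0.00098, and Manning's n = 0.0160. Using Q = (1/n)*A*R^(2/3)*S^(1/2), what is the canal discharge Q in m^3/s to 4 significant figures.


Q = (1/0.0160) * 8.693 * 0.9338^(2/3) * 0.00098^(1/2) = 16.25 m^3/s
Therefore the canal discharge Q = 16.25 m^3/s.


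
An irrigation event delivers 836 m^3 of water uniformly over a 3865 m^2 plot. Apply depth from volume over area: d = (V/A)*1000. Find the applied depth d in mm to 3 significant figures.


d = (836 / 3865) * 1000 = 216 mm
Therefore the applied depth d = 216 mm.


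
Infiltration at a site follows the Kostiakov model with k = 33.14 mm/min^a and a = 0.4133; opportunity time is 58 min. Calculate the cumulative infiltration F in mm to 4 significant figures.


Approach: apply the Kostiakov infiltration equation, F = k*t^a.
F = 33.14 * 58^0.4133 = 177.5 mm
Therefore the cumulative infiltration F = 177.5 mm.


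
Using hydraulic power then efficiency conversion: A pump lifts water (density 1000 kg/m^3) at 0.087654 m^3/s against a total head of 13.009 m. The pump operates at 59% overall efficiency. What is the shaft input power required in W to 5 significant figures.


Approach: apply hydraulic power then efficiency conversion, P = rho*g*Q*H; P_in = P/eta.
Step 1 — hydraulic power (P = rho*g*Q*H):
  P = 1000 * 9.81 * 0.087654 * 13.009 = 11186.25 W
Step 2 — input power: P_in = P/eta = 11186.25 / 0.59 = 18960 W
Therefore the shaft input power required = 18960 W.


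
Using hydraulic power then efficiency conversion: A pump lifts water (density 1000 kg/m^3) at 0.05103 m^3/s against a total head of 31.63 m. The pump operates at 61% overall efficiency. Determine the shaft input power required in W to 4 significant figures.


Approach: apply hydraulic power then efficiency conversion, P = rho*g*Q*H; P_in = P/eta.
Step 1 — hydraulic power (P = rho*g*Q*H):
  P = 1000 * 9.81 * 0.05103 * 31.63 = 15834.1 W
Step 2 — input power: P_in = P/eta = 15834.1 / 0.61 = 25960 W
Therefore the shaft input power required = 25960 W.


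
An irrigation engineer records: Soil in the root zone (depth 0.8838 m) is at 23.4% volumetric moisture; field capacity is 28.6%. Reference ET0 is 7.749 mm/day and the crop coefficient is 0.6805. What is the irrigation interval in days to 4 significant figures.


Approach: apply soil-water budget scheduling, SMD = (FC-theta)/100*depth*1000; ETc = ET0*Kc; interval = SMD/ETc.
Step 1 — soil moisture deficit:
  SMD = (28.6 - 23.4)/100 * 0.8838 * 1000 = 45.9576 mm
Step 2 — daily crop ET (ETc = ET0*Kc):
  ETc = 7.749 * 0.6805 = 5.27319 mm/day
Step 3 — irrigation interval (SMD/ETc):
  interval = 45.9576 / 5.27319 = 8.715 days
Therefore the irrigation interval = 8.715 days.


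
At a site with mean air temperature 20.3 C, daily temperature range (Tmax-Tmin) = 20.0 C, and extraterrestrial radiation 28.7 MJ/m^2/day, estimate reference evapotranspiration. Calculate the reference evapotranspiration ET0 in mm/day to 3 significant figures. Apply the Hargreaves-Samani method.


Approach: apply the Hargreaves-Samani method, ET0 = 0.0023*(Tmean+17.8)*sqrt(Tmax-Tmin)*0.408*Ra.
ET0 = 0.0023*(20.3+17.8)*sqrt(20.0)*0.408*28.7 = 4.59 mm/day
Therefore the reference evapotranspiration ET0 = 4.59 mm/day.


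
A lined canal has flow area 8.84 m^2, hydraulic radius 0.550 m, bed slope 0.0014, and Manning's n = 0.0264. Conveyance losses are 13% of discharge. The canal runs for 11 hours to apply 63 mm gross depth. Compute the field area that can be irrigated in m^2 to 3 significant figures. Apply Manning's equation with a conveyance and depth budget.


Approach: apply Manning's equation with a conveyance and depth budget, Q = (1/n)*A*R^(2/3)*S^(1/2); Q_field = Q*(1-loss); Area = Q_field*t/(d/1000).
Step 1 — canal discharge (Manning's equation):
  Q = (1/0.0264) * 8.84 * 0.550^(2/3) * 0.0014^(1/2) = 8.4105 m^3/s
Step 2 — delivered flow: Q_field = 8.4105*(1 - 13/100) = 7.3171 m^3/s
Step 3 — volume delivered: V = 7.3171 * 11*3600 = 289760 m^3
Step 4 — area served: A = V / (depth/1000) = 289760 / 0.063 = 4600000 m^2
Therefore the field area that can be irrigated = 4600000 m^2.


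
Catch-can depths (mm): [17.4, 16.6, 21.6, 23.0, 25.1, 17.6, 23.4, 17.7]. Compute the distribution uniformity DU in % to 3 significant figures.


Approach: apply the low-quarter distribution uniformity, DU = (mean of lowest quarter of readings / overall mean)*100.
sorted lowest 2 of 8: [16.6, 17.4] -> mean = 17.000 mm
overall mean = 20.300 mm
DU = (17.000/20.300)*100 = 83.7 %
Therefore the distribution uniformity DU = 83.7 %.


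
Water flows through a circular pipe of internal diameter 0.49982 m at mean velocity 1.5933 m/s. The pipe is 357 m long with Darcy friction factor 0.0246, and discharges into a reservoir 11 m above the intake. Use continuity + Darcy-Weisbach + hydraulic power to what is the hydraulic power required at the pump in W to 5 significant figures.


Approach: apply continuity + Darcy-Weisbach + hydraulic power, Q = A*v; hf = f*(L/D)*(v^2/(2g)); H = static + hf; P = rho*g*Q*H.
Step 1 — flow rate (continuity, Q = A*v):
  A = pi*(0.49982/2)^2 = 0.1962082 m^2
  Q = 0.1962082 * 1.5933 = 0.3126185 m^3/s
Step 2 — friction head loss (Darcy-Weisbach):
  hf = 0.0246 * (357/0.49982) * (1.5933^2 / (2*9.81))
  hf = 2.273452 m
Step 3 — total head: H = 11 + 2.273452 = 13.27345 m
Step 4 — hydraulic power (P = rho*g*Q*H):
  P = 1000 * 9.81 * 0.3126185 * 13.27345 = 40707 W
Therefore the hydraulic power required at the pump = 40707 W.


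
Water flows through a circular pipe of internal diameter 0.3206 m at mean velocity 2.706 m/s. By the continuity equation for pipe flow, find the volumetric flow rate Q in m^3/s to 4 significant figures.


Approach: apply the continuity equation for pipe flow, Q = A * v with A = pi*(D/2)^2.
A = pi*(0.3206/2)^2 = 0.0807266 m^2
Q = 0.0807266 * 2.706 = 0.2184 m^3/s
Therefore the volumetric flow rate Q = 0.2184 m^3/s.


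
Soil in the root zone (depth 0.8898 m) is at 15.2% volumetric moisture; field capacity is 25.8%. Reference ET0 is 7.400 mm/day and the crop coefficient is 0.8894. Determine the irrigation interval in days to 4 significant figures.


Approach: apply soil-water budget scheduling, SMD = (FC-theta)/100*depth*1000; ETc = ET0*Kc; interval = SMD/ETc.
Step 1 — soil moisture deficit:
  SMD = (25.8 - 15.2)/100 * 0.8898 * 1000 = 94.3188 mm
Step 2 — daily crop ET (ETc = ET0*Kc):
  ETc = 7.400 * 0.8894 = 6.58156 mm/day
Step 3 — irrigation interval (SMD/ETc):
  interval = 94.3188 / 6.58156 = 14.33 days
Therefore the irrigation interval = 14.33 days.


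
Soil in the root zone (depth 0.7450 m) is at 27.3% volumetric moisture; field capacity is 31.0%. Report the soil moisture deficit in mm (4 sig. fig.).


Approach: apply the soil moisture deficit relation, SMD = (FC - theta)/100 * depth * 1000.
SMD = (31.0 - 27.3)/100 * 0.7450 * 1000 = 27.56 mm
Therefore the soil moisture deficit = 27.56 mm.


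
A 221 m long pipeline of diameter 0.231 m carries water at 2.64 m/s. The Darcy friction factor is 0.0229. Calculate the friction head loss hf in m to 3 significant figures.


Approach: apply the Darcy-Weisbach equation, hf = f*(L/D)*(v^2/(2g)).
hf = 0.0229 * (221/0.231) * (2.64^2 / (2*9.81))
hf = 7.78 m
Therefore the friction head loss hf = 7.78 m.


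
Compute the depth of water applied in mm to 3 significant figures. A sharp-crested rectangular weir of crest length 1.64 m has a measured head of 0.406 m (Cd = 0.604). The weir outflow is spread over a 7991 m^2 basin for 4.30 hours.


Approach: apply the rectangular weir equation with a volume-to-depth conversion, Q = (2/3)*Cd*L*sqrt(2g)*H^1.5; d = Q*t/A * 1000.
Step 1 — weir discharge:
  Q = (2/3)*0.604*1.64*sqrt(2*9.81)*0.406^1.5 = 0.75671 m^3/s
Step 2 — volume: V = 0.75671 * 4.30*3600 = 11714 m^3
Step 3 — depth: d = V/A * 1000 = 11714/7991 * 1000 = 1470 mm
Therefore the depth of water applied = 1470 mm.


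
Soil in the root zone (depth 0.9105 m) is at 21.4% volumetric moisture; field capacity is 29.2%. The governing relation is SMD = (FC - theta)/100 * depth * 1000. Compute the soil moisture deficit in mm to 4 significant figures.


SMD = (29.2 - 21.4)/100 * 0.9105 * 1000 = 71.02 mm
Therefore the soil moisture deficit = 71.02 mm.


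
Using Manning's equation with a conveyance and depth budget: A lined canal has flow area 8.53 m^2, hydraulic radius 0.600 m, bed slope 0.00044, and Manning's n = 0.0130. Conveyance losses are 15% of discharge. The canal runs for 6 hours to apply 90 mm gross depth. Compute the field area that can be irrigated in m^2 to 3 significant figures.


Approach: apply Manning's equation with a conveyance and depth budget, Q = (1/n)*A*R^(2/3)*S^(1/2); Q_field = Q*(1-loss); Area = Q_field*t/(d/1000).
Step 1 — canal discharge (Manning's equation):
  Q = (1/0.0130) * 8.53 * 0.600^(2/3) * 0.00044^(1/2) = 9.7911 m^3/s
Step 2 — delivered flow: Q_field = 9.7911*(1 - 15/100) = 8.3225 m^3/s
Step 3 — volume delivered: V = 8.3225 * 6*3600 = 179770 m^3
Step 4 — area served: A = V / (depth/1000) = 179770 / 0.09 = 2000000 m^2
Therefore the field area that can be irrigated = 2000000 m^2.


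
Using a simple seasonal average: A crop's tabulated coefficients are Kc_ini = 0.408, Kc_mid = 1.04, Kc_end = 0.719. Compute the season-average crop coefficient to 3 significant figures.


Approach: apply a simple seasonal average, Kc_avg = (Kc_ini + Kc_mid + Kc_end)/3.
Kc_avg = (0.408 + 1.04 + 0.719)/3 = 0.722
Therefore the season-average crop coefficient = 0.722.


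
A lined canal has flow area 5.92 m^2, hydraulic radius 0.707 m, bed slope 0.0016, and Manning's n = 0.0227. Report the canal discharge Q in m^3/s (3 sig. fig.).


Approach: apply Manning's equation, Q = (1/n)*A*R^(2/3)*S^(1/2).
Q = (1/0.0227) * 5.92 * 0.707^(2/3) * 0.0016^(1/2) = 8.28 m^3/s
Therefore the canal discharge Q = 8.28 m^3/s.


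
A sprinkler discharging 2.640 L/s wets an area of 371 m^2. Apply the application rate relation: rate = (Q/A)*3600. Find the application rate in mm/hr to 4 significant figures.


rate = (2.640 / 371) * 3600 = 25.62 mm/hr
Therefore the application rate = 25.62 mm/hr.


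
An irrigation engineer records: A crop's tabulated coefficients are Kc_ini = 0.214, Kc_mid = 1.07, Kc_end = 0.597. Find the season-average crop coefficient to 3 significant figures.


Approach: apply a simple seasonal average, Kc_avg = (Kc_ini + Kc_mid + Kc_end)/3.
Kc_avg = (0.214 + 1.07 + 0.597)/3 = 0.627
Therefore the season-average crop coefficient = 0.627.
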